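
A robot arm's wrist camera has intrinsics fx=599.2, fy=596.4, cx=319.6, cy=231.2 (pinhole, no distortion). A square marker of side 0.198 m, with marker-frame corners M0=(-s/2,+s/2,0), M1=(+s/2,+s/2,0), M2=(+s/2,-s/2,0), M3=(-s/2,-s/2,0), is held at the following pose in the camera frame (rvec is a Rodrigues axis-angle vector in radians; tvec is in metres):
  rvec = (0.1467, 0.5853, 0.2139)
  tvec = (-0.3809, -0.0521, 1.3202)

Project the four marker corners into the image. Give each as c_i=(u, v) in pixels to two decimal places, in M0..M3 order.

Intrinsics K: fx=599.2, fy=596.4, cx=319.6, cy=231.2
Marker side s = 0.198 m; corners in marker frame (Z=0):
  M0 = (-0.0990, +0.0990, 0)
  M1 = (+0.0990, +0.0990, 0)
  M2 = (+0.0990, -0.0990, 0)
  M3 = (-0.0990, -0.0990, 0)
rvec = (0.1467, 0.5853, 0.2139), |rvec| = θ = 0.64020 rad = 36.680°
Rodrigues: sinθ=0.59735, 1−cosθ=0.19802; R = I + sinθ·[k]× + (1−cosθ)·[k]×²:
    [+0.81238 -0.15810 +0.56129]
    [+0.24107 +0.96750 -0.07639]
    [-0.53097 +0.19737 +0.82408]
t = (-0.3809, -0.0521, 1.3202) m
M0: Pc = R·M0+t = (-0.47698, +0.01982, +1.39231); u = 599.2·(-0.47698)/1.39231 + 319.6 = 114.3256, v = 596.4·(+0.01982)/1.39231 + 231.2 = 239.6883
M1: Pc = R·M1+t = (-0.31613, +0.06755, +1.28717); u = 599.2·(-0.31613)/1.28717 + 319.6 = 172.4380, v = 596.4·(+0.06755)/1.28717 + 231.2 = 262.4978
M2: Pc = R·M2+t = (-0.28482, -0.12402, +1.24809); u = 599.2·(-0.28482)/1.24809 + 319.6 = 182.8589, v = 596.4·(-0.12402)/1.24809 + 231.2 = 171.9391
M3: Pc = R·M3+t = (-0.44567, -0.17175, +1.35323); u = 599.2·(-0.44567)/1.35323 + 319.6 = 122.2586, v = 596.4·(-0.17175)/1.35323 + 231.2 = 155.5064

c0=(114.33, 239.69) c1=(172.44, 262.50) c2=(182.86, 171.94) c3=(122.26, 155.51)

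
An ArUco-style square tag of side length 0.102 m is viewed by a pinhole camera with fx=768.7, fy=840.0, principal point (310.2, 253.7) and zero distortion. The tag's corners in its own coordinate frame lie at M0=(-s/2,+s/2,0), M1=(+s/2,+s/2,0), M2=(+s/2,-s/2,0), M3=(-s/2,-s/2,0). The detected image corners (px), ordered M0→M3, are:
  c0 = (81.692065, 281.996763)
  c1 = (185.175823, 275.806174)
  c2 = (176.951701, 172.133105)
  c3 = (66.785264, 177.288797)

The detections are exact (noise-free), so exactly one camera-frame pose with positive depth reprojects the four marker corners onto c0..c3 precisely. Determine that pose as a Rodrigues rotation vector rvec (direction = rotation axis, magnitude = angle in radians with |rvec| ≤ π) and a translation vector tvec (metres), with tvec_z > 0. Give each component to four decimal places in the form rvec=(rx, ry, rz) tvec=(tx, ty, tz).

Intrinsics K: fx=768.7, fy=840.0, cx=310.2, cy=253.7
Marker side s = 0.102 m; corners in marker frame (Z=0):
  M0 = (-0.0510, +0.0510, 0)
  M1 = (+0.0510, +0.0510, 0)
  M2 = (+0.0510, -0.0510, 0)
  M3 = (-0.0510, -0.0510, 0)
Detected image corners:
  c0 = (81.692065, 281.996763) px
  c1 = (185.175823, 275.806174) px
  c2 = (176.951701, 172.133105) px
  c3 = (66.785264, 177.288797) px
Planar DLT: solve 8×8 A·h = b for H (H[2,2]=1):
  H  [+1062.89940 +189.66218 +128.18208]
  H  [-26.28751 +1157.35124 +228.37947]
  H  [+0.13001 +0.59923 +1.00000]
B = K⁻¹H; ‖b₁‖=1.338459, ‖b₂‖=1.338459; λ = 2/(‖b₁‖+‖b₂‖) = 0.747128, sign → tz>0 ⇒ λ=+0.747128
r₁ = λ·B[:,0] = (+0.99387,-0.05272,+0.09713); r₂ = λ·B[:,1] = (+0.00367,+0.89418,+0.44770)
r₃ = r₁×r₂ = (-0.11046,-0.44460,+0.88889); SVD([r₁ r₂ r₃]) → R = UVᵀ:
  R  [+0.99387 +0.00367 -0.11046]
  R  [-0.05272 +0.89418 -0.44460]
  R  [+0.09713 +0.44770 +0.88889]
t = (-0.17691, -0.02252, +0.74713) m
tr R = 2.776941; θ = arccos((tr R − 1)/2) = 0.476794 rad = 27.318°
axis k = ((R−Rᵀ)₃₂, (R−Rᵀ)₁₃, (R−Rᵀ)₂₁) / (2 sinθ) = (+0.972150, -0.226163, -0.061438)
rvec = θ·k = (+0.463516, -0.107833, -0.029293)

rvec=(0.4635, -0.1078, -0.0293) tvec=(-0.1769, -0.0225, 0.7471)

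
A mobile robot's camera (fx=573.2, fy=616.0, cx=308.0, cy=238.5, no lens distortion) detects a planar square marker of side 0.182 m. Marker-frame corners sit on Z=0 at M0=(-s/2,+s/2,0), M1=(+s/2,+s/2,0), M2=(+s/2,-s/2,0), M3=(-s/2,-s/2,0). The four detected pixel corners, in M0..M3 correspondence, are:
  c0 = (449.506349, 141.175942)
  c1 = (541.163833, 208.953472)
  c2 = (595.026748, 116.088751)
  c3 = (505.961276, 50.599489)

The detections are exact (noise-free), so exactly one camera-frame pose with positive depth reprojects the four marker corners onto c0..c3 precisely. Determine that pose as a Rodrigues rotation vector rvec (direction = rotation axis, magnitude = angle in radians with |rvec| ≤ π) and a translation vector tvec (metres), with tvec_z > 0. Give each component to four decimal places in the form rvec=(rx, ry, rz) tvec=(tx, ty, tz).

rvec=(-0.1599, -0.0342, 0.6066) tvec=(0.3587, -0.1706, 0.9550)

Intrinsics K: fx=573.2, fy=616.0, cx=308.0, cy=238.5
Marker side s = 0.182 m; corners in marker frame (Z=0):
  M0 = (-0.0910, +0.0910, 0)
  M1 = (+0.0910, +0.0910, 0)
  M2 = (+0.0910, -0.0910, 0)
  M3 = (-0.0910, -0.0910, 0)
Detected image corners:
  c0 = (449.506349, 141.175942) px
  c1 = (541.163833, 208.953472) px
  c2 = (595.026748, 116.088751) px
  c3 = (505.961276, 50.599489) px
Planar DLT: solve 8×8 A·h = b for H (H[2,2]=1):
  H  [+488.20421 -390.49015 +523.26976]
  H  [+364.00100 +482.35285 +128.45940]
  H  [-0.01564 -0.16716 +1.00000]
B = K⁻¹H; ‖b₁‖=1.047102, ‖b₂‖=1.047102; λ = 2/(‖b₁‖+‖b₂‖) = 0.955017, sign → tz>0 ⇒ λ=+0.955017
r₁ = λ·B[:,0] = (+0.82143,+0.57011,-0.01494); r₂ = λ·B[:,1] = (-0.56482,+0.80962,-0.15964)
r₃ = r₁×r₂ = (-0.07892,+0.13957,+0.98706); SVD([r₁ r₂ r₃]) → R = UVᵀ:
  R  [+0.82143 -0.56482 -0.07892]
  R  [+0.57011 +0.80962 +0.13957]
  R  [-0.01494 -0.15964 +0.98706]
t = (+0.35866, -0.17060, +0.95502) m
tr R = 2.618117; θ = arccos((tr R − 1)/2) = 0.628248 rad = 35.996°
axis k = ((R−Rᵀ)₃₂, (R−Rᵀ)₁₃, (R−Rᵀ)₂₁) / (2 sinθ) = (-0.254545, -0.054430, +0.965528)
rvec = θ·k = (-0.159918, -0.034195, +0.606591)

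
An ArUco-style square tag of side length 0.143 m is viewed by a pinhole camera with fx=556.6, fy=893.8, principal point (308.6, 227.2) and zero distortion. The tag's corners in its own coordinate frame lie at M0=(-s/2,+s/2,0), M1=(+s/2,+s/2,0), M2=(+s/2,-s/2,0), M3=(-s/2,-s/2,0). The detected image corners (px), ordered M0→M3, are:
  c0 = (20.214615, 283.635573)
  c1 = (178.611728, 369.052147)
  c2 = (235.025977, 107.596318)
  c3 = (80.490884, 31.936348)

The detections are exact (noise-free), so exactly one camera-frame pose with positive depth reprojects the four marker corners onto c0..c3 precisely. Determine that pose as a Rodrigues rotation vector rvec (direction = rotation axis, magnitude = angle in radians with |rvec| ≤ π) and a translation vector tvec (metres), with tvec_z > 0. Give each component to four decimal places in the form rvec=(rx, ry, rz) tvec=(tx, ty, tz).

Intrinsics K: fx=556.6, fy=893.8, cx=308.6, cy=227.2
Marker side s = 0.143 m; corners in marker frame (Z=0):
  M0 = (-0.0715, +0.0715, 0)
  M1 = (+0.0715, +0.0715, 0)
  M2 = (+0.0715, -0.0715, 0)
  M3 = (-0.0715, -0.0715, 0)
Detected image corners:
  c0 = (20.214615, 283.635573) px
  c1 = (178.611728, 369.052147) px
  c2 = (235.025977, 107.596318) px
  c3 = (80.490884, 31.936348) px
Planar DLT: solve 8×8 A·h = b for H (H[2,2]=1):
  H  [+1069.56037 -439.47526 +128.03299]
  H  [+525.07018 +1745.60157 +195.27774]
  H  [-0.18955 -0.24329 +1.00000]
B = K⁻¹H; ‖b₁‖=2.132472, ‖b₂‖=2.132472; λ = 2/(‖b₁‖+‖b₂‖) = 0.468939, sign → tz>0 ⇒ λ=+0.468939
r₁ = λ·B[:,0] = (+0.95039,+0.29808,-0.08889); r₂ = λ·B[:,1] = (-0.30701,+0.94484,-0.11409)
r₃ = r₁×r₂ = (+0.04998,+0.13572,+0.98949); SVD([r₁ r₂ r₃]) → R = UVᵀ:
  R  [+0.95039 -0.30701 +0.04998]
  R  [+0.29808 +0.94484 +0.13572]
  R  [-0.08889 -0.11409 +0.98949]
t = (-0.15213, -0.01675, +0.46894) m
tr R = 2.884725; θ = arccos((tr R − 1)/2) = 0.341174 rad = 19.548°
axis k = ((R−Rᵀ)₃₂, (R−Rᵀ)₁₃, (R−Rᵀ)₂₁) / (2 sinθ) = (-0.373295, +0.207512, +0.904206)
rvec = θ·k = (-0.127359, +0.070798, +0.308492)

rvec=(-0.1274, 0.0708, 0.3085) tvec=(-0.1521, -0.0167, 0.4689)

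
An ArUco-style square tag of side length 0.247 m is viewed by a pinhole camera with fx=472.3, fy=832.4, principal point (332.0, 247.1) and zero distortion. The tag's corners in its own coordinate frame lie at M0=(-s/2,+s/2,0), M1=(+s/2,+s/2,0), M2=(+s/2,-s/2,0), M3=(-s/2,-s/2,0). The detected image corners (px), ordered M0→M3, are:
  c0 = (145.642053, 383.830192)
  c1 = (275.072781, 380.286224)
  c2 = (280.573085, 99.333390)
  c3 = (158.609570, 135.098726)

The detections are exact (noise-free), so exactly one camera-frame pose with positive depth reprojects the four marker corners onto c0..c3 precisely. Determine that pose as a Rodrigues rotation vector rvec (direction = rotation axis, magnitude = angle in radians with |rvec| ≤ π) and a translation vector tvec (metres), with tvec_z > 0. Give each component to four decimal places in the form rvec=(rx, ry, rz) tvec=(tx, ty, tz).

Intrinsics K: fx=472.3, fy=832.4, cx=332.0, cy=247.1
Marker side s = 0.247 m; corners in marker frame (Z=0):
  M0 = (-0.1235, +0.1235, 0)
  M1 = (+0.1235, +0.1235, 0)
  M2 = (+0.1235, -0.1235, 0)
  M3 = (-0.1235, -0.1235, 0)
Detected image corners:
  c0 = (145.642053, 383.830192) px
  c1 = (275.072781, 380.286224) px
  c2 = (280.573085, 99.333390) px
  c3 = (158.609570, 135.098726) px
Planar DLT: solve 8×8 A·h = b for H (H[2,2]=1):
  H  [+398.04933 -98.15093 +211.14959]
  H  [-209.93031 +998.64912 +245.71011]
  H  [-0.51321 -0.27821 +1.00000]
B = K⁻¹H; ‖b₁‖=1.312202, ‖b₂‖=1.312202; λ = 2/(‖b₁‖+‖b₂‖) = 0.762078, sign → tz>0 ⇒ λ=+0.762078
r₁ = λ·B[:,0] = (+0.91720,-0.07609,-0.39110); r₂ = λ·B[:,1] = (-0.00933,+0.97722,-0.21202)
r₃ = r₁×r₂ = (+0.39833,+0.19811,+0.89559); SVD([r₁ r₂ r₃]) → R = UVᵀ:
  R  [+0.91720 -0.00933 +0.39833]
  R  [-0.07609 +0.97722 +0.19811]
  R  [-0.39110 -0.21202 +0.89559]
t = (-0.19500, -0.00127, +0.76208) m
tr R = 2.790008; θ = arccos((tr R − 1)/2) = 0.462356 rad = 26.491°
axis k = ((R−Rᵀ)₃₂, (R−Rᵀ)₁₃, (R−Rᵀ)₂₁) / (2 sinθ) = (-0.459731, +0.884899, -0.074835)
rvec = θ·k = (-0.212560, +0.409139, -0.034601)

rvec=(-0.2126, 0.4091, -0.0346) tvec=(-0.1950, -0.0013, 0.7621)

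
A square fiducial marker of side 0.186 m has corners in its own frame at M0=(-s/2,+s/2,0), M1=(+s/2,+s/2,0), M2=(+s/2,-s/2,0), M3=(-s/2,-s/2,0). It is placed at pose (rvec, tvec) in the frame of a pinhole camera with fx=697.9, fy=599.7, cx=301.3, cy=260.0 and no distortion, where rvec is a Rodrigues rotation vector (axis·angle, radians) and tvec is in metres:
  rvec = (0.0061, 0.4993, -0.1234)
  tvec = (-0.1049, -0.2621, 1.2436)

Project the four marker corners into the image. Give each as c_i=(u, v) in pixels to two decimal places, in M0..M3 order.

Intrinsics K: fx=697.9, fy=599.7, cx=301.3, cy=260.0
Marker side s = 0.186 m; corners in marker frame (Z=0):
  M0 = (-0.0930, +0.0930, 0)
  M1 = (+0.0930, +0.0930, 0)
  M2 = (+0.0930, -0.0930, 0)
  M3 = (-0.0930, -0.0930, 0)
rvec = (0.0061, 0.4993, -0.1234), |rvec| = θ = 0.51436 rad = 29.471°
Rodrigues: sinθ=0.49198, 1−cosθ=0.12939; R = I + sinθ·[k]× + (1−cosθ)·[k]×²:
    [+0.87063 +0.11952 +0.47721]
    [-0.11654 +0.99253 -0.03597]
    [-0.47794 -0.02430 +0.87806]
t = (-0.1049, -0.2621, 1.2436) m
M0: Pc = R·M0+t = (-0.17475, -0.15896, +1.28579); u = 697.9·(-0.17475)/1.28579 + 301.3 = 206.4477, v = 599.7·(-0.15896)/1.28579 + 260.0 = 185.8619
M1: Pc = R·M1+t = (-0.01282, -0.18063, +1.19689); u = 697.9·(-0.01282)/1.19689 + 301.3 = 293.8268, v = 599.7·(-0.18063)/1.19689 + 260.0 = 169.4944
M2: Pc = R·M2+t = (-0.03505, -0.36524, +1.20141); u = 697.9·(-0.03505)/1.20141 + 301.3 = 280.9411, v = 599.7·(-0.36524)/1.20141 + 260.0 = 77.6837
M3: Pc = R·M3+t = (-0.19698, -0.34357, +1.29031); u = 697.9·(-0.19698)/1.29031 + 301.3 = 194.7558, v = 599.7·(-0.34357)/1.29031 + 260.0 = 100.3193

c0=(206.45, 185.86) c1=(293.83, 169.49) c2=(280.94, 77.68) c3=(194.76, 100.32)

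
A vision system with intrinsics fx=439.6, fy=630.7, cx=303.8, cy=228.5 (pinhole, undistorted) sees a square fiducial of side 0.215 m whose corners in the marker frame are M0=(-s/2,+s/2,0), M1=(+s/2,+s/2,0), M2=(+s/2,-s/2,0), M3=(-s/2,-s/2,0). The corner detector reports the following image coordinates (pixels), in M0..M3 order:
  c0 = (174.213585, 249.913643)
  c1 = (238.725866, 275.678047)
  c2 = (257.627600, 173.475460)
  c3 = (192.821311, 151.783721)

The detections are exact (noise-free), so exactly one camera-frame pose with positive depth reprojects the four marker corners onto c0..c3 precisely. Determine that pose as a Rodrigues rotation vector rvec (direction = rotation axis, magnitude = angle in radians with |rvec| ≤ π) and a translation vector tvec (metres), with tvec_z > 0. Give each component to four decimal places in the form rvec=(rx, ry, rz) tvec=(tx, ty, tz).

rvec=(-0.0714, 0.2336, 0.2480) tvec=(-0.2635, -0.0336, 1.3082)

Intrinsics K: fx=439.6, fy=630.7, cx=303.8, cy=228.5
Marker side s = 0.215 m; corners in marker frame (Z=0):
  M0 = (-0.1075, +0.1075, 0)
  M1 = (+0.1075, +0.1075, 0)
  M2 = (+0.1075, -0.1075, 0)
  M3 = (-0.1075, -0.1075, 0)
Detected image corners:
  c0 = (174.213585, 249.913643) px
  c1 = (238.725866, 275.678047) px
  c2 = (257.627600, 173.475460) px
  c3 = (192.821311, 151.783721) px
Planar DLT: solve 8×8 A·h = b for H (H[2,2]=1):
  H  [+261.53645 -94.02510 +215.24760]
  H  [+71.69362 +458.99632 +212.31126]
  H  [-0.18164 -0.03154 +1.00000]
B = K⁻¹H; ‖b₁‖=0.764386, ‖b₂‖=0.764386; λ = 2/(‖b₁‖+‖b₂‖) = 1.308240, sign → tz>0 ⇒ λ=+1.308240
r₁ = λ·B[:,0] = (+0.94255,+0.23480,-0.23763); r₂ = λ·B[:,1] = (-0.25130,+0.96703,-0.04126)
r₃ = r₁×r₂ = (+0.22011,+0.09860,+0.97048); SVD([r₁ r₂ r₃]) → R = UVᵀ:
  R  [+0.94255 -0.25130 +0.22011]
  R  [+0.23480 +0.96703 +0.09860]
  R  [-0.23763 -0.04126 +0.97048]
t = (-0.26353, -0.03358, +1.30824) m
tr R = 2.880057; θ = arccos((tr R − 1)/2) = 0.348083 rad = 19.944°
axis k = ((R−Rᵀ)₃₂, (R−Rᵀ)₁₃, (R−Rᵀ)₂₁) / (2 sinθ) = (-0.205019, +0.670981, +0.712567)
rvec = θ·k = (-0.071364, +0.233557, +0.248033)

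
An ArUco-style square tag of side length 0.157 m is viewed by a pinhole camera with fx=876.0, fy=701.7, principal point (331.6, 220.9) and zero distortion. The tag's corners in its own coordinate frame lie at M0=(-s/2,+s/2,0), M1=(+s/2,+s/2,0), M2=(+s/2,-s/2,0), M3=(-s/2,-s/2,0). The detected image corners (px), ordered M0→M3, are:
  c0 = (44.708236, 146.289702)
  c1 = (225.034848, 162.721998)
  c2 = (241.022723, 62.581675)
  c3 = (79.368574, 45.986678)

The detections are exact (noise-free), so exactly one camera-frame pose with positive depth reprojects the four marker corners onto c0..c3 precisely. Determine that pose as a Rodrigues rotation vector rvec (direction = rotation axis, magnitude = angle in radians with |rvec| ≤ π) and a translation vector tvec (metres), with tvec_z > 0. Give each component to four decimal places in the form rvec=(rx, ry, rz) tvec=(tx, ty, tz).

Intrinsics K: fx=876.0, fy=701.7, cx=331.6, cy=220.9
Marker side s = 0.157 m; corners in marker frame (Z=0):
  M0 = (-0.0785, +0.0785, 0)
  M1 = (+0.0785, +0.0785, 0)
  M2 = (+0.0785, -0.0785, 0)
  M3 = (-0.0785, -0.0785, 0)
Detected image corners:
  c0 = (44.708236, 146.289702) px
  c1 = (225.034848, 162.721998) px
  c2 = (241.022723, 62.581675) px
  c3 = (79.368574, 45.986678) px
Planar DLT: solve 8×8 A·h = b for H (H[2,2]=1):
  H  [+1103.94291 -260.68304 +149.02559]
  H  [+117.94317 +567.62319 +101.80903]
  H  [+0.12197 -0.67749 +1.00000]
B = K⁻¹H; ‖b₁‖=1.227022, ‖b₂‖=1.227022; λ = 2/(‖b₁‖+‖b₂‖) = 0.814981, sign → tz>0 ⇒ λ=+0.814981
r₁ = λ·B[:,0] = (+0.98942,+0.10569,+0.09940); r₂ = λ·B[:,1] = (-0.03352,+0.83308,-0.55214)
r₃ = r₁×r₂ = (-0.14117,+0.54297,+0.82780); SVD([r₁ r₂ r₃]) → R = UVᵀ:
  R  [+0.98942 -0.03352 -0.14117]
  R  [+0.10569 +0.83308 +0.54297]
  R  [+0.09940 -0.55214 +0.82780]
t = (-0.16986, -0.13832, +0.81498) m
tr R = 2.650299; θ = arccos((tr R − 1)/2) = 0.600329 rad = 34.396°
axis k = ((R−Rᵀ)₃₂, (R−Rᵀ)₁₃, (R−Rᵀ)₂₁) / (2 sinθ) = (-0.969268, -0.212927, +0.123212)
rvec = θ·k = (-0.581880, -0.127826, +0.073968)

rvec=(-0.5819, -0.1278, 0.0740) tvec=(-0.1699, -0.1383, 0.8150)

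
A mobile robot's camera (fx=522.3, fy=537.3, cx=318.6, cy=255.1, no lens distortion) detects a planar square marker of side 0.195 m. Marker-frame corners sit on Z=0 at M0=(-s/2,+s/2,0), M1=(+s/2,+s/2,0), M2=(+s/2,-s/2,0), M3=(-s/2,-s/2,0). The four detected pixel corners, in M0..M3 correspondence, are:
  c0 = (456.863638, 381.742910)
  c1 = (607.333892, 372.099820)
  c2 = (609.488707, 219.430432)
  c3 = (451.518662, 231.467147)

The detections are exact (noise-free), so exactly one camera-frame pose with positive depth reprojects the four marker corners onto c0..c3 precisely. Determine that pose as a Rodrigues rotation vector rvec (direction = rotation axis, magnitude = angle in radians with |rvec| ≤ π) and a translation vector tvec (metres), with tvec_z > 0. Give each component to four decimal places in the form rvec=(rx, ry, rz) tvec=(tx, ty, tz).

Intrinsics K: fx=522.3, fy=537.3, cx=318.6, cy=255.1
Marker side s = 0.195 m; corners in marker frame (Z=0):
  M0 = (-0.0975, +0.0975, 0)
  M1 = (+0.0975, +0.0975, 0)
  M2 = (+0.0975, -0.0975, 0)
  M3 = (-0.0975, -0.0975, 0)
Detected image corners:
  c0 = (456.863638, 381.742910) px
  c1 = (607.333892, 372.099820) px
  c2 = (609.488707, 219.430432) px
  c3 = (451.518662, 231.467147) px
Planar DLT: solve 8×8 A·h = b for H (H[2,2]=1):
  H  [+756.85524 +141.14478 +530.84594]
  H  [-74.45766 +852.05293 +303.06481]
  H  [-0.06314 +0.25004 +1.00000]
B = K⁻¹H; ‖b₁‖=1.492894, ‖b₂‖=1.492894; λ = 2/(‖b₁‖+‖b₂‖) = 0.669840, sign → tz>0 ⇒ λ=+0.669840
r₁ = λ·B[:,0] = (+0.99645,-0.07274,-0.04230); r₂ = λ·B[:,1] = (+0.07885,+0.98272,+0.16749)
r₃ = r₁×r₂ = (+0.02938,-0.17023,+0.98497); SVD([r₁ r₂ r₃]) → R = UVᵀ:
  R  [+0.99645 +0.07885 +0.02938]
  R  [-0.07274 +0.98272 -0.17023]
  R  [-0.04230 +0.16749 +0.98497]
t = (+0.27220, +0.05980, +0.66984) m
tr R = 2.964136; θ = arccos((tr R − 1)/2) = 0.189662 rad = 10.867°
axis k = ((R−Rᵀ)₃₂, (R−Rᵀ)₁₃, (R−Rᵀ)₂₁) / (2 sinθ) = (+0.895668, +0.190101, -0.402046)
rvec = θ·k = (+0.169874, +0.036055, -0.076253)

rvec=(0.1699, 0.0361, -0.0763) tvec=(0.2722, 0.0598, 0.6698)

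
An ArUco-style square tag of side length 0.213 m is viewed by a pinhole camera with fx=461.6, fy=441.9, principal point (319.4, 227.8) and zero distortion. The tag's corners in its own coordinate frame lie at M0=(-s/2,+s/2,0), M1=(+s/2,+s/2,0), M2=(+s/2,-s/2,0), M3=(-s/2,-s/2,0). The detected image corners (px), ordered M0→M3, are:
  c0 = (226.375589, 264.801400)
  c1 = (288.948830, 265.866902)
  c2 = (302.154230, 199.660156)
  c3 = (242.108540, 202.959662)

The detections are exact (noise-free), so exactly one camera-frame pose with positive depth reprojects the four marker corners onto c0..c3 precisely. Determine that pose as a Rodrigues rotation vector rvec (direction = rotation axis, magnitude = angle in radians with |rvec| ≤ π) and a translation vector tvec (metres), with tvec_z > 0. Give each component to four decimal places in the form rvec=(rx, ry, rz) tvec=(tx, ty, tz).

Intrinsics K: fx=461.6, fy=441.9, cx=319.4, cy=227.8
Marker side s = 0.213 m; corners in marker frame (Z=0):
  M0 = (-0.1065, +0.1065, 0)
  M1 = (+0.1065, +0.1065, 0)
  M2 = (+0.1065, -0.1065, 0)
  M3 = (-0.1065, -0.1065, 0)
Detected image corners:
  c0 = (226.375589, 264.801400) px
  c1 = (288.948830, 265.866902) px
  c2 = (302.154230, 199.660156) px
  c3 = (242.108540, 202.959662) px
Planar DLT: solve 8×8 A·h = b for H (H[2,2]=1):
  H  [+201.62973 -139.71139 +264.04461]
  H  [-81.32104 +237.18469 +232.42015]
  H  [-0.32480 -0.27020 +1.00000]
B = K⁻¹H; ‖b₁‖=0.737164, ‖b₂‖=0.737164; λ = 2/(‖b₁‖+‖b₂‖) = 1.356550, sign → tz>0 ⇒ λ=+1.356550
r₁ = λ·B[:,0] = (+0.89742,-0.02251,-0.44060); r₂ = λ·B[:,1] = (-0.15696,+0.91707,-0.36654)
r₃ = r₁×r₂ = (+0.41231,+0.39810,+0.81946); SVD([r₁ r₂ r₃]) → R = UVᵀ:
  R  [+0.89742 -0.15696 +0.41231]
  R  [-0.02251 +0.91707 +0.39810]
  R  [-0.44060 -0.36654 +0.81946]
t = (-0.16268, +0.01418, +1.35655) m
tr R = 2.633947; θ = arccos((tr R − 1)/2) = 0.614653 rad = 35.217°
axis k = ((R−Rᵀ)₃₂, (R−Rᵀ)₁₃, (R−Rᵀ)₂₁) / (2 sinθ) = (-0.662975, +0.739510, +0.116572)
rvec = θ·k = (-0.407500, +0.454542, +0.071651)

rvec=(-0.4075, 0.4545, 0.0717) tvec=(-0.1627, 0.0142, 1.3566)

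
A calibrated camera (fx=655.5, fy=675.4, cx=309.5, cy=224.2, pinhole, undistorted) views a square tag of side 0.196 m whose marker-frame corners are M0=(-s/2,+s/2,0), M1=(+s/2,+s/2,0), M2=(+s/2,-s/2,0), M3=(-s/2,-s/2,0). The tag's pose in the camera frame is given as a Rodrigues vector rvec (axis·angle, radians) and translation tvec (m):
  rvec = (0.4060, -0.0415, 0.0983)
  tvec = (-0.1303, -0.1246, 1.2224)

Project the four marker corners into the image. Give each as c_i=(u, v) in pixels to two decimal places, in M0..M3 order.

c0=(185.23, 200.75) c1=(287.24, 210.08) c2=(297.00, 107.47) c3=(188.43, 96.52)

Intrinsics K: fx=655.5, fy=675.4, cx=309.5, cy=224.2
Marker side s = 0.196 m; corners in marker frame (Z=0):
  M0 = (-0.0980, +0.0980, 0)
  M1 = (+0.0980, +0.0980, 0)
  M2 = (+0.0980, -0.0980, 0)
  M3 = (-0.0980, -0.0980, 0)
rvec = (0.4060, -0.0415, 0.0983), |rvec| = θ = 0.41979 rad = 24.052°
Rodrigues: sinθ=0.40757, 1−cosθ=0.08682; R = I + sinθ·[k]× + (1−cosθ)·[k]×²:
    [+0.99439 -0.10374 -0.02063]
    [+0.08714 +0.91402 -0.39619]
    [+0.05996 +0.39217 +0.91794]
t = (-0.1303, -0.1246, 1.2224) m
M0: Pc = R·M0+t = (-0.23792, -0.04357, +1.25496); u = 655.5·(-0.23792)/1.25496 + 309.5 = 185.2293, v = 675.4·(-0.04357)/1.25496 + 224.2 = 200.7539
M1: Pc = R·M1+t = (-0.04302, -0.02649, +1.26671); u = 655.5·(-0.04302)/1.26671 + 309.5 = 287.2398, v = 675.4·(-0.02649)/1.26671 + 224.2 = 210.0777
M2: Pc = R·M2+t = (-0.02268, -0.20563, +1.18984); u = 655.5·(-0.02268)/1.18984 + 309.5 = 297.0035, v = 675.4·(-0.20563)/1.18984 + 224.2 = 107.4738
M3: Pc = R·M3+t = (-0.21758, -0.22271, +1.17809); u = 655.5·(-0.21758)/1.17809 + 309.5 = 188.4346, v = 675.4·(-0.22271)/1.17809 + 224.2 = 96.5182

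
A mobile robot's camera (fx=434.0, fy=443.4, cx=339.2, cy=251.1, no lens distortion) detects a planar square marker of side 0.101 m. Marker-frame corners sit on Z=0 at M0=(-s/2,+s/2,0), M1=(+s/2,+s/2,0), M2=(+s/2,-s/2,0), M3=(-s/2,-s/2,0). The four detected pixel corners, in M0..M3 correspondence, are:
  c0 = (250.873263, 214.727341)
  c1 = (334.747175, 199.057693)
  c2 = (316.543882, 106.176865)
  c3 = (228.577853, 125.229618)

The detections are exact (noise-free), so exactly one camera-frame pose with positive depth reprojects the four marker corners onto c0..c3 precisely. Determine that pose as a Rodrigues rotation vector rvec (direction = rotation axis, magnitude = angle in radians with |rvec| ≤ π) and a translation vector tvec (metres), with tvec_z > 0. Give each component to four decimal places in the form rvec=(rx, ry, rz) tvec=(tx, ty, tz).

rvec=(0.2773, 0.1075, -0.1817) tvec=(-0.0642, -0.0979, 0.4906)

Intrinsics K: fx=434.0, fy=443.4, cx=339.2, cy=251.1
Marker side s = 0.101 m; corners in marker frame (Z=0):
  M0 = (-0.0505, +0.0505, 0)
  M1 = (+0.0505, +0.0505, 0)
  M2 = (+0.0505, -0.0505, 0)
  M3 = (-0.0505, -0.0505, 0)
Detected image corners:
  c0 = (250.873263, 214.727341) px
  c1 = (334.747175, 199.057693) px
  c2 = (316.543882, 106.176865) px
  c3 = (228.577853, 125.229618) px
Planar DLT: solve 8×8 A·h = b for H (H[2,2]=1):
  H  [+775.05698 +351.75904 +282.38238]
  H  [-214.28661 +988.79796 +162.64424]
  H  [-0.26563 +0.53416 +1.00000]
B = K⁻¹H; ‖b₁‖=2.038431, ‖b₂‖=2.038431; λ = 2/(‖b₁‖+‖b₂‖) = 0.490573, sign → tz>0 ⇒ λ=+0.490573
r₁ = λ·B[:,0] = (+0.97793,-0.16329,-0.13031); r₂ = λ·B[:,1] = (+0.19281,+0.94560,+0.26204)
r₃ = r₁×r₂ = (+0.08043,-0.28139,+0.95622); SVD([r₁ r₂ r₃]) → R = UVᵀ:
  R  [+0.97793 +0.19281 +0.08043]
  R  [-0.16329 +0.94560 -0.28139]
  R  [-0.13031 +0.26204 +0.95622]
t = (-0.06422, -0.09787, +0.49057) m
tr R = 2.879752; θ = arccos((tr R − 1)/2) = 0.348530 rad = 19.969°
axis k = ((R−Rᵀ)₃₂, (R−Rᵀ)₁₃, (R−Rᵀ)₂₁) / (2 sinθ) = (+0.795614, +0.308540, -0.521347)
rvec = θ·k = (+0.277295, +0.107535, -0.181705)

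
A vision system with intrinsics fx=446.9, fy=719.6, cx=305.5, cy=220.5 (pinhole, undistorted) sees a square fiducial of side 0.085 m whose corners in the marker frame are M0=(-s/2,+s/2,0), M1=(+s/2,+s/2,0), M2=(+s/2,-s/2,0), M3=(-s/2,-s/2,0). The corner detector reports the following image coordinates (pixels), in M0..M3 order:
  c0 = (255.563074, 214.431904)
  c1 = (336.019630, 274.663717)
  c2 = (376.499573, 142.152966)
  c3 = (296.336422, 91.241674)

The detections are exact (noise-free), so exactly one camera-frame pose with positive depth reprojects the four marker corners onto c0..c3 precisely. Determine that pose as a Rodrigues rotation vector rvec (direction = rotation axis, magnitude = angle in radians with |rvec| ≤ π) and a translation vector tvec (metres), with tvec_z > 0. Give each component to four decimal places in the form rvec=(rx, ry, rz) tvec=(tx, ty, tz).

rvec=(-0.2285, 0.2497, 0.4442) tvec=(0.0091, -0.0242, 0.4164)

Intrinsics K: fx=446.9, fy=719.6, cx=305.5, cy=220.5
Marker side s = 0.085 m; corners in marker frame (Z=0):
  M0 = (-0.0425, +0.0425, 0)
  M1 = (+0.0425, +0.0425, 0)
  M2 = (+0.0425, -0.0425, 0)
  M3 = (-0.0425, -0.0425, 0)
Detected image corners:
  c0 = (255.563074, 214.431904) px
  c1 = (336.019630, 274.663717) px
  c2 = (376.499573, 142.152966) px
  c3 = (296.336422, 91.241674) px
Planar DLT: solve 8×8 A·h = b for H (H[2,2]=1):
  H  [+727.38947 -601.57638 +315.26843]
  H  [+528.64743 +1431.91544 +178.74839]
  H  [-0.68776 -0.39090 +1.00000]
B = K⁻¹H; ‖b₁‖=2.401554, ‖b₂‖=2.401554; λ = 2/(‖b₁‖+‖b₂‖) = 0.416397, sign → tz>0 ⇒ λ=+0.416397
r₁ = λ·B[:,0] = (+0.87351,+0.39366,-0.28638); r₂ = λ·B[:,1] = (-0.44925,+0.87845,-0.16277)
r₃ = r₁×r₂ = (+0.18750,+0.27084,+0.94419); SVD([r₁ r₂ r₃]) → R = UVᵀ:
  R  [+0.87351 -0.44925 +0.18750]
  R  [+0.39366 +0.87845 +0.27084]
  R  [-0.28638 -0.16277 +0.94419]
t = (+0.00910, -0.02416, +0.41640) m
tr R = 2.696155; θ = arccos((tr R − 1)/2) = 0.558450 rad = 31.997°
axis k = ((R−Rᵀ)₃₂, (R−Rᵀ)₁₃, (R−Rᵀ)₂₁) / (2 sinθ) = (-0.409161, +0.447162, +0.795382)
rvec = θ·k = (-0.228496, +0.249718, +0.444181)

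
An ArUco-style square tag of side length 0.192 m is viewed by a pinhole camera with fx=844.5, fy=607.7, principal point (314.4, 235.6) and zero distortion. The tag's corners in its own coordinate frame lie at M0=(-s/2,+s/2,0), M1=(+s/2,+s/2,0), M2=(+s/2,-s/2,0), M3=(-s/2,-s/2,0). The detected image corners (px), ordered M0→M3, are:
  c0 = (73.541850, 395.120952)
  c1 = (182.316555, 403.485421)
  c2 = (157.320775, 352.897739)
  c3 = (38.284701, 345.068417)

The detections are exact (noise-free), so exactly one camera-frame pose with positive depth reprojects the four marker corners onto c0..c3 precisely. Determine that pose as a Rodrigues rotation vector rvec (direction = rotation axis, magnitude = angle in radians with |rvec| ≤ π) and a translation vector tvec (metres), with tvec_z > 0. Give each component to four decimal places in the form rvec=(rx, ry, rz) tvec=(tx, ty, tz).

rvec=(0.7515, 0.1947, -0.0202) tvec=(-0.3194, 0.3077, 1.3383)

Intrinsics K: fx=844.5, fy=607.7, cx=314.4, cy=235.6
Marker side s = 0.192 m; corners in marker frame (Z=0):
  M0 = (-0.0960, +0.0960, 0)
  M1 = (+0.0960, +0.0960, 0)
  M2 = (+0.0960, -0.0960, 0)
  M3 = (-0.0960, -0.0960, 0)
Detected image corners:
  c0 = (73.541850, 395.120952) px
  c1 = (182.316555, 403.485421) px
  c2 = (157.320775, 352.897739) px
  c3 = (38.284701, 345.068417) px
Planar DLT: solve 8×8 A·h = b for H (H[2,2]=1):
  H  [+576.53136 +214.29719 +112.84932]
  H  [-8.90868 +451.14216 +375.31063]
  H  [-0.13671 +0.50536 +1.00000]
B = K⁻¹H; ‖b₁‖=0.747197, ‖b₂‖=0.747197; λ = 2/(‖b₁‖+‖b₂‖) = 1.338334, sign → tz>0 ⇒ λ=+1.338334
r₁ = λ·B[:,0] = (+0.98178,+0.05131,-0.18296); r₂ = λ·B[:,1] = (+0.08782,+0.73134,+0.67634)
r₃ = r₁×r₂ = (+0.16851,-0.68008,+0.71351); SVD([r₁ r₂ r₃]) → R = UVᵀ:
  R  [+0.98178 +0.08782 +0.16851]
  R  [+0.05131 +0.73134 -0.68008]
  R  [-0.18296 +0.67634 +0.71351]
t = (-0.31941, +0.30768, +1.33833) m
tr R = 2.426624; θ = arccos((tr R − 1)/2) = 0.776583 rad = 44.495°
axis k = ((R−Rᵀ)₃₂, (R−Rᵀ)₁₃, (R−Rᵀ)₂₁) / (2 sinθ) = (+0.967703, +0.250744, -0.026043)
rvec = θ·k = (+0.751502, +0.194724, -0.020224)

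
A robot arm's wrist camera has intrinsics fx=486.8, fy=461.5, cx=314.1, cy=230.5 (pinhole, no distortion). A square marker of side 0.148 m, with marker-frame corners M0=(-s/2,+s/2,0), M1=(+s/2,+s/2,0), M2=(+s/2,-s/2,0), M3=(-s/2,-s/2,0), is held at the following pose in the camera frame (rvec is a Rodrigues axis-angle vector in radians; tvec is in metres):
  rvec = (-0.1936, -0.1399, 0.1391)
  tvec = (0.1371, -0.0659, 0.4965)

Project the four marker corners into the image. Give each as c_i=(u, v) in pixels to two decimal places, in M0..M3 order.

Intrinsics K: fx=486.8, fy=461.5, cx=314.1, cy=230.5
Marker side s = 0.148 m; corners in marker frame (Z=0):
  M0 = (-0.0740, +0.0740, 0)
  M1 = (+0.0740, +0.0740, 0)
  M2 = (+0.0740, -0.0740, 0)
  M3 = (-0.0740, -0.0740, 0)
rvec = (-0.1936, -0.1399, 0.1391), |rvec| = θ = 0.27641 rad = 15.837°
Rodrigues: sinθ=0.27290, 1−cosθ=0.03796; R = I + sinθ·[k]× + (1−cosθ)·[k]×²:
    [+0.98066 -0.12388 -0.15150]
    [+0.15079 +0.97177 +0.18148]
    [+0.12475 -0.20081 +0.97165]
t = (0.1371, -0.0659, 0.4965) m
M0: Pc = R·M0+t = (+0.05536, -0.00515, +0.47241); u = 486.8·(+0.05536)/0.47241 + 314.1 = 371.1505, v = 461.5·(-0.00515)/0.47241 + 230.5 = 225.4709
M1: Pc = R·M1+t = (+0.20050, +0.01717, +0.49087); u = 486.8·(+0.20050)/0.49087 + 314.1 = 512.9391, v = 461.5·(+0.01717)/0.49087 + 230.5 = 246.6419
M2: Pc = R·M2+t = (+0.21884, -0.12665, +0.52059); u = 486.8·(+0.21884)/0.52059 + 314.1 = 518.7316, v = 461.5·(-0.12665)/0.52059 + 230.5 = 118.2240
M3: Pc = R·M3+t = (+0.07370, -0.14897, +0.50213); u = 486.8·(+0.07370)/0.50213 + 314.1 = 385.5481, v = 461.5·(-0.14897)/0.50213 + 230.5 = 93.5843

c0=(371.15, 225.47) c1=(512.94, 246.64) c2=(518.73, 118.22) c3=(385.55, 93.58)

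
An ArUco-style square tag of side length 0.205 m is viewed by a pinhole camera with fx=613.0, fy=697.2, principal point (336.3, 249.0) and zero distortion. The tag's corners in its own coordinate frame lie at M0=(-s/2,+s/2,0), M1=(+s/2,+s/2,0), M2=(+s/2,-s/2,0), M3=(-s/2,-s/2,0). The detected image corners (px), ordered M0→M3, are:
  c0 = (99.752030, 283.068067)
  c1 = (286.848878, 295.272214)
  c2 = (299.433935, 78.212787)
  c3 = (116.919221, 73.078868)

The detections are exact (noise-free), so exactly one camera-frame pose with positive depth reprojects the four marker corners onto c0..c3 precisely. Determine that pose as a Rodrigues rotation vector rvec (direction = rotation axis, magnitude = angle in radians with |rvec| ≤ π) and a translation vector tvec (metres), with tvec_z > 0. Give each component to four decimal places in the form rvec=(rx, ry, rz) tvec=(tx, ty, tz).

Intrinsics K: fx=613.0, fy=697.2, cx=336.3, cy=249.0
Marker side s = 0.205 m; corners in marker frame (Z=0):
  M0 = (-0.1025, +0.1025, 0)
  M1 = (+0.1025, +0.1025, 0)
  M2 = (+0.1025, -0.1025, 0)
  M3 = (-0.1025, -0.1025, 0)
Detected image corners:
  c0 = (99.752030, 283.068067) px
  c1 = (286.848878, 295.272214) px
  c2 = (299.433935, 78.212787) px
  c3 = (116.919221, 73.078868) px
Planar DLT: solve 8×8 A·h = b for H (H[2,2]=1):
  H  [+870.00307 -99.54657 +199.36182]
  H  [+13.57780 +1016.95217 +180.87758]
  H  [-0.15610 -0.13351 +1.00000]
B = K⁻¹H; ‖b₁‖=1.514837, ‖b₂‖=1.514837; λ = 2/(‖b₁‖+‖b₂‖) = 0.660137, sign → tz>0 ⇒ λ=+0.660137
r₁ = λ·B[:,0] = (+0.99344,+0.04966,-0.10305); r₂ = λ·B[:,1] = (-0.05885,+0.99437,-0.08814)
r₃ = r₁×r₂ = (+0.09809,+0.09362,+0.99076); SVD([r₁ r₂ r₃]) → R = UVᵀ:
  R  [+0.99344 -0.05885 +0.09809]
  R  [+0.04966 +0.99437 +0.09362]
  R  [-0.10305 -0.08814 +0.99076]
t = (-0.14747, -0.06450, +0.66014) m
tr R = 2.978568; θ = arccos((tr R − 1)/2) = 0.146527 rad = 8.395°
axis k = ((R−Rᵀ)₃₂, (R−Rᵀ)₁₃, (R−Rᵀ)₂₁) / (2 sinθ) = (-0.622452, +0.688820, +0.371591)
rvec = θ·k = (-0.091206, +0.100931, +0.054448)

rvec=(-0.0912, 0.1009, 0.0544) tvec=(-0.1475, -0.0645, 0.6601)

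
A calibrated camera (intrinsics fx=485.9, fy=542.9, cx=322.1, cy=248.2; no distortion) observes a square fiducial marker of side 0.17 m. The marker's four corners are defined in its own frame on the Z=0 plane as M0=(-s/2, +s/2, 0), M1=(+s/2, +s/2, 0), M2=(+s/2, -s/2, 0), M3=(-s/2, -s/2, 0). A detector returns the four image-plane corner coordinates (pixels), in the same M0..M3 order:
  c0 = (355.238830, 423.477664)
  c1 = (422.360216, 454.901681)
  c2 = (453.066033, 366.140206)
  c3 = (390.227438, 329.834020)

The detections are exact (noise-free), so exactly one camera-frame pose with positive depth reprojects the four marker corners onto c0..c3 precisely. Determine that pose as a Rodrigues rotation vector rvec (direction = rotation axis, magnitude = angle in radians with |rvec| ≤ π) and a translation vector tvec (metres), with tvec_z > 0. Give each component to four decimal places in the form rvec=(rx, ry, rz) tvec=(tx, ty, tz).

rvec=(-0.0972, -0.4173, 0.4595) tvec=(0.1659, 0.2553, 0.9546)

Intrinsics K: fx=485.9, fy=542.9, cx=322.1, cy=248.2
Marker side s = 0.17 m; corners in marker frame (Z=0):
  M0 = (-0.0850, +0.0850, 0)
  M1 = (+0.0850, +0.0850, 0)
  M2 = (+0.0850, -0.0850, 0)
  M3 = (-0.0850, -0.0850, 0)
Detected image corners:
  c0 = (355.238830, 423.477664) px
  c1 = (422.360216, 454.901681) px
  c2 = (453.066033, 366.140206) px
  c3 = (390.227438, 329.834020) px
Planar DLT: solve 8×8 A·h = b for H (H[2,2]=1):
  H  [+538.58079 -270.77477 +406.55866]
  H  [+351.49799 +460.28324 +393.39862]
  H  [+0.38633 -0.19241 +1.00000]
B = K⁻¹H; ‖b₁‖=1.047558, ‖b₂‖=1.047558; λ = 2/(‖b₁‖+‖b₂‖) = 0.954601, sign → tz>0 ⇒ λ=+0.954601
r₁ = λ·B[:,0] = (+0.81363,+0.44945,+0.36879); r₂ = λ·B[:,1] = (-0.41021,+0.89330,-0.18368)
r₃ = r₁×r₂ = (-0.41200,-0.00184,+0.91118); SVD([r₁ r₂ r₃]) → R = UVᵀ:
  R  [+0.81363 -0.41021 -0.41200]
  R  [+0.44945 +0.89330 -0.00184]
  R  [+0.36879 -0.18368 +0.91118]
t = (+0.16593, +0.25531, +0.95460) m
tr R = 2.618113; θ = arccos((tr R − 1)/2) = 0.628252 rad = 35.996°
axis k = ((R−Rᵀ)₃₂, (R−Rᵀ)₁₃, (R−Rᵀ)₂₁) / (2 sinθ) = (-0.154694, -0.664244, +0.731334)
rvec = θ·k = (-0.097187, -0.417312, +0.459462)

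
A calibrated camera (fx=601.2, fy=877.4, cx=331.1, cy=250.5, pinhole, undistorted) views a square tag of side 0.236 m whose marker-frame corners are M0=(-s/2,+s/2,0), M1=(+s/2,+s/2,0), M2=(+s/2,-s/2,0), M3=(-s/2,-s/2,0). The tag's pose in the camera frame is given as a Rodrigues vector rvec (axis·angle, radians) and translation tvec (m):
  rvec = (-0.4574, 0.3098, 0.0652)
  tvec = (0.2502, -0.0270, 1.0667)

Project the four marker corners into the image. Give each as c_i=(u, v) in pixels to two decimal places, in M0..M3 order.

Intrinsics K: fx=601.2, fy=877.4, cx=331.1, cy=250.5
Marker side s = 0.236 m; corners in marker frame (Z=0):
  M0 = (-0.1180, +0.1180, 0)
  M1 = (+0.1180, +0.1180, 0)
  M2 = (+0.1180, -0.1180, 0)
  M3 = (-0.1180, -0.1180, 0)
rvec = (-0.4574, 0.3098, 0.0652), |rvec| = θ = 0.55627 rad = 31.872°
Rodrigues: sinθ=0.52803, 1−cosθ=0.15077; R = I + sinθ·[k]× + (1−cosθ)·[k]×²:
    [+0.95117 -0.13093 +0.27954]
    [-0.00715 +0.89599 +0.44401]
    [-0.30860 -0.42433 +0.85130]
t = (0.2502, -0.0270, 1.0667) m
M0: Pc = R·M0+t = (+0.12251, +0.07957, +1.05304); u = 601.2·(+0.12251)/1.05304 + 331.1 = 401.0444, v = 877.4·(+0.07957)/1.05304 + 250.5 = 316.7990
M1: Pc = R·M1+t = (+0.34699, +0.07788, +0.98021); u = 601.2·(+0.34699)/0.98021 + 331.1 = 543.9197, v = 877.4·(+0.07788)/0.98021 + 250.5 = 320.2137
M2: Pc = R·M2+t = (+0.37789, -0.13357, +1.08036); u = 601.2·(+0.37789)/1.08036 + 331.1 = 541.3880, v = 877.4·(-0.13357)/1.08036 + 250.5 = 142.0216
M3: Pc = R·M3+t = (+0.15341, -0.13188, +1.15319); u = 601.2·(+0.15341)/1.15319 + 331.1 = 411.0798, v = 877.4·(-0.13188)/1.15319 + 250.5 = 150.1571

c0=(401.04, 316.80) c1=(543.92, 320.21) c2=(541.39, 142.02) c3=(411.08, 150.16)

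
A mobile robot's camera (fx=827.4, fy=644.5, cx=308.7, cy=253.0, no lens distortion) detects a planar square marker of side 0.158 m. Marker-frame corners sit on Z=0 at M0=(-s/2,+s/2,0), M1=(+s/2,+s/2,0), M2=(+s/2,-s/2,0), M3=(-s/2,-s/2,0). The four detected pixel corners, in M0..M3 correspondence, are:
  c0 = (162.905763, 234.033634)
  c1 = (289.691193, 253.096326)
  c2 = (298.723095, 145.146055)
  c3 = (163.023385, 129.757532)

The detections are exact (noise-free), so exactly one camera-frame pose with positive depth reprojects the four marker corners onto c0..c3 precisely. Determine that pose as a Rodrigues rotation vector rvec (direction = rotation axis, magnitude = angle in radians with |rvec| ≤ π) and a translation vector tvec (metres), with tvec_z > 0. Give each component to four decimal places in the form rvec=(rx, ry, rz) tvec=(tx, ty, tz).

Intrinsics K: fx=827.4, fy=644.5, cx=308.7, cy=253.0
Marker side s = 0.158 m; corners in marker frame (Z=0):
  M0 = (-0.0790, +0.0790, 0)
  M1 = (+0.0790, +0.0790, 0)
  M2 = (+0.0790, -0.0790, 0)
  M3 = (-0.0790, -0.0790, 0)
Detected image corners:
  c0 = (162.905763, 234.033634) px
  c1 = (289.691193, 253.096326) px
  c2 = (298.723095, 145.146055) px
  c3 = (163.023385, 129.757532) px
Planar DLT: solve 8×8 A·h = b for H (H[2,2]=1):
  H  [+764.03972 +67.66300 +227.02058]
  H  [+54.67459 +751.32777 +192.07278]
  H  [-0.28730 +0.41987 +1.00000]
B = K⁻¹H; ‖b₁‖=1.088008, ‖b₂‖=1.088008; λ = 2/(‖b₁‖+‖b₂‖) = 0.919111, sign → tz>0 ⇒ λ=+0.919111
r₁ = λ·B[:,0] = (+0.94725,+0.18163,-0.26406); r₂ = λ·B[:,1] = (-0.06882,+0.91997,+0.38591)
r₃ = r₁×r₂ = (+0.31302,-0.34738,+0.88394); SVD([r₁ r₂ r₃]) → R = UVᵀ:
  R  [+0.94725 -0.06882 +0.31302]
  R  [+0.18163 +0.91997 -0.34738]
  R  [-0.26406 +0.38591 +0.88394]
t = (-0.09073, -0.08689, +0.91911) m
tr R = 2.751152; θ = arccos((tr R − 1)/2) = 0.504170 rad = 28.887°
axis k = ((R−Rᵀ)₃₂, (R−Rᵀ)₁₃, (R−Rᵀ)₂₁) / (2 sinθ) = (+0.758972, +0.597300, +0.259220)
rvec = θ·k = (+0.382650, +0.301140, +0.130691)

rvec=(0.3827, 0.3011, 0.1307) tvec=(-0.0907, -0.0869, 0.9191)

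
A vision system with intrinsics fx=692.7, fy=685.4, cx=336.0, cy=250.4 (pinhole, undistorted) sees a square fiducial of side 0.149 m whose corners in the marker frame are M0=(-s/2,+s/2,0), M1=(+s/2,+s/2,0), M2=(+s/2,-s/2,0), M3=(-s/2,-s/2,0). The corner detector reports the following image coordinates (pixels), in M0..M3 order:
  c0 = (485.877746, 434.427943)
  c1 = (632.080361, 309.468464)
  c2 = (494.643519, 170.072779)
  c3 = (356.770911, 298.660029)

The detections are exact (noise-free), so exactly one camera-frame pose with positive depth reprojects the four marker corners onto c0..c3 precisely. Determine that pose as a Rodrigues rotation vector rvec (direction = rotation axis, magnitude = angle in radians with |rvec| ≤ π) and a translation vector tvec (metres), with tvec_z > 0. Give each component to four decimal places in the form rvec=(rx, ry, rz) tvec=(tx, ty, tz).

Intrinsics K: fx=692.7, fy=685.4, cx=336.0, cy=250.4
Marker side s = 0.149 m; corners in marker frame (Z=0):
  M0 = (-0.0745, +0.0745, 0)
  M1 = (+0.0745, +0.0745, 0)
  M2 = (+0.0745, -0.0745, 0)
  M3 = (-0.0745, -0.0745, 0)
Detected image corners:
  c0 = (485.877746, 434.427943) px
  c1 = (632.080361, 309.468464) px
  c2 = (494.643519, 170.072779) px
  c3 = (356.770911, 298.660029) px
Planar DLT: solve 8×8 A·h = b for H (H[2,2]=1):
  H  [+810.52407 +833.75299 +490.20598]
  H  [-938.67866 +886.10760 +303.89859]
  H  [-0.28942 -0.12204 +1.00000]
B = K⁻¹H; ‖b₁‖=1.843450, ‖b₂‖=1.843450; λ = 2/(‖b₁‖+‖b₂‖) = 0.542461, sign → tz>0 ⇒ λ=+0.542461
r₁ = λ·B[:,0] = (+0.71088,-0.68556,-0.15700); r₂ = λ·B[:,1] = (+0.68503,+0.72550,-0.06620)
r₃ = r₁×r₂ = (+0.15929,-0.06049,+0.98538); SVD([r₁ r₂ r₃]) → R = UVᵀ:
  R  [+0.71088 +0.68503 +0.15929]
  R  [-0.68556 +0.72550 -0.06049]
  R  [-0.15700 -0.06620 +0.98538]
t = (+0.12076, +0.04234, +0.54246) m
tr R = 2.421759; θ = arccos((tr R − 1)/2) = 0.780048 rad = 44.693°
axis k = ((R−Rᵀ)₃₂, (R−Rᵀ)₁₃, (R−Rᵀ)₂₁) / (2 sinθ) = (-0.004063, +0.224856, -0.974384)
rvec = θ·k = (-0.003169, +0.175398, -0.760066)

rvec=(-0.0032, 0.1754, -0.7601) tvec=(0.1208, 0.0423, 0.5425)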